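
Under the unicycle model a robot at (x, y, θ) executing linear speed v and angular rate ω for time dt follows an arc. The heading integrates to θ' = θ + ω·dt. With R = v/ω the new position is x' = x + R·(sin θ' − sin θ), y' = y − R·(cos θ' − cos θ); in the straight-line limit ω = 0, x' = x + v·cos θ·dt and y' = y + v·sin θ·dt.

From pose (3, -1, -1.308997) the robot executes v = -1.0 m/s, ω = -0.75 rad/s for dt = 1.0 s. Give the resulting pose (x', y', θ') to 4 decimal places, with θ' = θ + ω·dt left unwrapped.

θ' = -1.3090 + -0.75·1.0 = -2.0590
R = v/ω = -1.0/-0.75 = 1.3333
x' = 3 + 1.3333·(sin -2.0590 − sin -1.3090) = 3.1103
y' = -1 − 1.3333·(cos -2.0590 − cos -1.3090) = -0.0295

(3.1103, -0.0295, -2.0590)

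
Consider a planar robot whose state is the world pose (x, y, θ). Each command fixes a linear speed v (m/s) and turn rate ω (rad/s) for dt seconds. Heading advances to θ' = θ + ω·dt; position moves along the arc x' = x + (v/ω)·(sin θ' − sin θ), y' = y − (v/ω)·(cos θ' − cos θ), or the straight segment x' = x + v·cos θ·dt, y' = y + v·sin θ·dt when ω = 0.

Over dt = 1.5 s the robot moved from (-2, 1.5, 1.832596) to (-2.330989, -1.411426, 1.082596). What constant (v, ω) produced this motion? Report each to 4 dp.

Δθ = 1.082596 − 1.832596 = -0.750000
ω = Δθ/dt = -0.750000/1.5 = -0.5000
R = −Δy/(cos θ' − cos θ) = 4.0000
v = R·ω = 4.0000·-0.5000 = -2.0000

v = -2.0000, ω = -0.5000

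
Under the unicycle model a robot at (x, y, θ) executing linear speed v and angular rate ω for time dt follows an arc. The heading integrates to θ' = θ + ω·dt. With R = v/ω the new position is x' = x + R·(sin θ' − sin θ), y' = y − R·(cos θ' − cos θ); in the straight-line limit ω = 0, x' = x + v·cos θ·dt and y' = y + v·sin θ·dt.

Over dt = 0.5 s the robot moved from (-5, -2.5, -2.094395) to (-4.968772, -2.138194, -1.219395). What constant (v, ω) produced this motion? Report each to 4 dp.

Δθ = -1.219395 − -2.094395 = 0.875000
ω = Δθ/dt = 0.875000/0.5 = 1.7500
R = −Δy/(cos θ' − cos θ) = -0.4286
v = R·ω = -0.4286·1.7500 = -0.7500

v = -0.7500, ω = 1.7500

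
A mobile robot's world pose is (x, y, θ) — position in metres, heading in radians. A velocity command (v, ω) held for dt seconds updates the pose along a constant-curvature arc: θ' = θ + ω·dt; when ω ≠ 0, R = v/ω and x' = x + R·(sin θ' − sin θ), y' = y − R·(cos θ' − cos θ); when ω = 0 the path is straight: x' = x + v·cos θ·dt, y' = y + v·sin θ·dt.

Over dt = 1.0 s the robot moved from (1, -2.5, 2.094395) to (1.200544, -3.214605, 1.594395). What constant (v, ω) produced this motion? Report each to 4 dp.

v = -0.7500, ω = -0.5000

Δθ = 1.594395 − 2.094395 = -0.500000
ω = Δθ/dt = -0.500000/1.0 = -0.5000
R = −Δy/(cos θ' − cos θ) = 1.5000
v = R·ω = 1.5000·-0.5000 = -0.7500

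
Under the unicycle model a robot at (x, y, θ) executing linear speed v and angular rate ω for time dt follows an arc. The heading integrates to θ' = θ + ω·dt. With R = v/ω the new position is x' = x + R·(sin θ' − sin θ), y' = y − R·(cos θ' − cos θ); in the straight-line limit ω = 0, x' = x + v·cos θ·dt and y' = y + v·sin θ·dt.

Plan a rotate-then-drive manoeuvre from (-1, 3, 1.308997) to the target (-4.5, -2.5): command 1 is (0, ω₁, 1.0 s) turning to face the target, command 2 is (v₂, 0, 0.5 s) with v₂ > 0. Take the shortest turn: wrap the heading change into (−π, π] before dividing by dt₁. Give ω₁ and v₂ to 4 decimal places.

ω₁ = 2.8367, v₂ = 13.0384

heading to target = atan2(-2.5−3, -4.5−-1) = -2.1375
Δθ = wrap(-2.1375 − 1.3090) = 2.8367; ω₁ = Δθ/dt₁ = 2.8367
distance = √((-4.5−-1)² + (-2.5−3)²) = 6.5192; v₂ = distance/dt₂ = 13.0384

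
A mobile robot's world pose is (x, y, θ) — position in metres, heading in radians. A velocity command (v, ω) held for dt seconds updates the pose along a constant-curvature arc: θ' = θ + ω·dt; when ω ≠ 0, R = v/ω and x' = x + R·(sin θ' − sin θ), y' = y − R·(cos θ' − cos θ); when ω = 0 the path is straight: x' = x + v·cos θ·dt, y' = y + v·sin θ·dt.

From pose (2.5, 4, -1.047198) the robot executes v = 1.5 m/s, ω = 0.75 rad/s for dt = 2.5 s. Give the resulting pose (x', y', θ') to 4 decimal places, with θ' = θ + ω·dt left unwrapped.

(5.7049, 3.6470, 0.8278)

θ' = -1.0472 + 0.75·2.5 = 0.8278
R = v/ω = 1.5/0.75 = 2.0000
x' = 2.5 + 2.0000·(sin 0.8278 − sin -1.0472) = 5.7049
y' = 4 − 2.0000·(cos 0.8278 − cos -1.0472) = 3.6470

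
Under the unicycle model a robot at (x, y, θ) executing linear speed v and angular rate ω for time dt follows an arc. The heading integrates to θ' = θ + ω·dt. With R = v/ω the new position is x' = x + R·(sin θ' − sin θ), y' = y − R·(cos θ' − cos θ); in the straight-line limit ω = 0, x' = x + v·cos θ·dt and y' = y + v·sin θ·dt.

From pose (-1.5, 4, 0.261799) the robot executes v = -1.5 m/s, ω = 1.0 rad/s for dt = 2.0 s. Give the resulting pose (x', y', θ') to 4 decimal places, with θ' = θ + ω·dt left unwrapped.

θ' = 0.2618 + 1.0·2.0 = 2.2618
R = v/ω = -1.5/1.0 = -1.5000
x' = -1.5 + -1.5000·(sin 2.2618 − sin 0.2618) = -2.2677
y' = 4 − -1.5000·(cos 2.2618 − cos 0.2618) = 1.5951

(-2.2677, 1.5951, 2.2618)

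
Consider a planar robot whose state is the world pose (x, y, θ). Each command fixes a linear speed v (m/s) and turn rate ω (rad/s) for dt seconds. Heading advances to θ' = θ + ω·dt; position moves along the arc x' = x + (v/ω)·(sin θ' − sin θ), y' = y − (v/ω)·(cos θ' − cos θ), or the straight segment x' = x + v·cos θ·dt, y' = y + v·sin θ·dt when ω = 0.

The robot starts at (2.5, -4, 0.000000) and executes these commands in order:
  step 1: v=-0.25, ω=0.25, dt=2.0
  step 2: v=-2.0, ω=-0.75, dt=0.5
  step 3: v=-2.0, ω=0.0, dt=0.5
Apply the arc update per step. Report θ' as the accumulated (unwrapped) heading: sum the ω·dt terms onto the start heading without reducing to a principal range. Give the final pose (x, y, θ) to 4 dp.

step 1: θ'=0.5000 (R=-1.0000) → pose (2.0206, -4.1224, 0.5000)
step 2: θ'=0.1250 (R=2.6667) → pose (1.0746, -4.4281, 0.1250)
step 3: θ'=0.1250 (straight) → pose (0.0824, -4.5527, 0.1250)

(0.0824, -4.5527, 0.1250)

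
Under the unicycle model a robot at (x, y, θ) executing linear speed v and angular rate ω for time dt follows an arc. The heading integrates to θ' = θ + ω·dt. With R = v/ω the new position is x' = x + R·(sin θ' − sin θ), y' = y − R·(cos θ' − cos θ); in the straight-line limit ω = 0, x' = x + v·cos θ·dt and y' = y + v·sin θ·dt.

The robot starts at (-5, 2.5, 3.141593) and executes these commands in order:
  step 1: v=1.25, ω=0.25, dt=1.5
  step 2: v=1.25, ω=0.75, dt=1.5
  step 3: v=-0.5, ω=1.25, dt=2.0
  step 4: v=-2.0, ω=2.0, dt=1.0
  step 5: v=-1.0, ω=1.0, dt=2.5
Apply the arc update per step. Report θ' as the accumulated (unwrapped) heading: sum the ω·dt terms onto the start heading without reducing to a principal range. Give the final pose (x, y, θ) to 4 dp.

step 1: θ'=3.5166 (R=5.0000) → pose (-6.8314, 2.1525, 3.5166)
step 2: θ'=4.6416 (R=1.6667) → pose (-7.8834, 0.7196, 4.6416)
step 3: θ'=7.1416 (R=-0.4000) → pose (-8.5851, 1.0093, 7.1416)
step 4: θ'=9.1416 (R=-1.0000) → pose (-8.1077, -0.6045, 9.1416)
step 5: θ'=11.6416 (R=-1.0000) → pose (-7.0298, 0.9577, 11.6416)

(-7.0298, 0.9577, 11.6416)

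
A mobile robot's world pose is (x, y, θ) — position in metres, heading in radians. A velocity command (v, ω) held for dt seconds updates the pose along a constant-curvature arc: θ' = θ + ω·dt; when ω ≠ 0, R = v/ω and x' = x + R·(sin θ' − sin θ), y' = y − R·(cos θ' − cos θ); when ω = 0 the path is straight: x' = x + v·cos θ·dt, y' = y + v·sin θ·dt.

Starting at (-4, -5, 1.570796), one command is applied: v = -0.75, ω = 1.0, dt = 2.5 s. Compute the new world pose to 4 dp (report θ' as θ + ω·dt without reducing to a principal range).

(-2.6491, -5.4489, 4.0708)

θ' = 1.5708 + 1.0·2.5 = 4.0708
R = v/ω = -0.75/1.0 = -0.7500
x' = -4 + -0.7500·(sin 4.0708 − sin 1.5708) = -2.6491
y' = -5 − -0.7500·(cos 4.0708 − cos 1.5708) = -5.4489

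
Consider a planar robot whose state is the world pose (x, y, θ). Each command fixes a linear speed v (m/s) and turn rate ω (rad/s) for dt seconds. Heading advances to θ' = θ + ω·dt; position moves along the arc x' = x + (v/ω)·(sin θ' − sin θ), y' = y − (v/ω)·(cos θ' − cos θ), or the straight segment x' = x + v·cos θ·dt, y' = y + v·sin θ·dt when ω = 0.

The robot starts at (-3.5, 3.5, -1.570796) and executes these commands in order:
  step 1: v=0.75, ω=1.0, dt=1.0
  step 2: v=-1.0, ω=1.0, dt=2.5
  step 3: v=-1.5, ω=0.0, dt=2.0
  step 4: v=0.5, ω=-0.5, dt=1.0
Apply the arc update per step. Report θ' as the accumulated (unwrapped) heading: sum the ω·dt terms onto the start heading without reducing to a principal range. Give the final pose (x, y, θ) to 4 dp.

step 1: θ'=-0.5708 (R=0.7500) → pose (-3.1552, 2.8689, -0.5708)
step 2: θ'=1.9292 (R=-1.0000) → pose (-4.6320, 1.6766, 1.9292)
step 3: θ'=1.9292 (straight) → pose (-3.5796, -1.1327, 1.9292)
step 4: θ'=1.4292 (R=-1.0000) → pose (-3.6332, -0.6408, 1.4292)

(-3.6332, -0.6408, 1.4292)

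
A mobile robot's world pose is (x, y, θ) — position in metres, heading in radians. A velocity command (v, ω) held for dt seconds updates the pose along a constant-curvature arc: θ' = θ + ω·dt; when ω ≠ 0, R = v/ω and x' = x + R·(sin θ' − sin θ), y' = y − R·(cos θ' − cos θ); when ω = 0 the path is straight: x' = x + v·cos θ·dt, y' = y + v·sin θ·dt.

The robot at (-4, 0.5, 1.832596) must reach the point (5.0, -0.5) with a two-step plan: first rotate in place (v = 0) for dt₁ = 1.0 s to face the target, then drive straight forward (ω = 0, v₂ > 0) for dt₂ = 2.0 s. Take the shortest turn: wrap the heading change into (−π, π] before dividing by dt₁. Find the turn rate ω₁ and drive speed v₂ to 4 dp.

heading to target = atan2(-0.5−0.5, 5−-4) = -0.1107
Δθ = wrap(-0.1107 − 1.8326) = -1.9433; ω₁ = Δθ/dt₁ = -1.9433
distance = √((5−-4)² + (-0.5−0.5)²) = 9.0554; v₂ = distance/dt₂ = 4.5277

ω₁ = -1.9433, v₂ = 4.5277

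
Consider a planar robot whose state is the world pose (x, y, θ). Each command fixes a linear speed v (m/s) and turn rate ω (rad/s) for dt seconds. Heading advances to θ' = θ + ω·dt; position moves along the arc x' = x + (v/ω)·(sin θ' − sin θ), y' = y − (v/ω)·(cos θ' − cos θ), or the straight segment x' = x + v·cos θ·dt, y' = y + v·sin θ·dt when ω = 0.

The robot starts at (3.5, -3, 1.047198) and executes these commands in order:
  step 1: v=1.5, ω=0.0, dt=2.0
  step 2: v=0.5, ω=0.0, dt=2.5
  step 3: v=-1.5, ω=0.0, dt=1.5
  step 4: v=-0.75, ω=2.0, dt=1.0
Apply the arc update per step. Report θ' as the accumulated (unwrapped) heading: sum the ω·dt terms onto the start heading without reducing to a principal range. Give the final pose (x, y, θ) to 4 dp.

(4.7894, -1.8288, 3.0472)

step 1: θ'=1.0472 (straight) → pose (5.0000, -0.4019, 1.0472)
step 2: θ'=1.0472 (straight) → pose (5.6250, 0.6806, 1.0472)
step 3: θ'=1.0472 (straight) → pose (4.5000, -1.2679, 1.0472)
step 4: θ'=3.0472 (R=-0.3750) → pose (4.7894, -1.8288, 3.0472)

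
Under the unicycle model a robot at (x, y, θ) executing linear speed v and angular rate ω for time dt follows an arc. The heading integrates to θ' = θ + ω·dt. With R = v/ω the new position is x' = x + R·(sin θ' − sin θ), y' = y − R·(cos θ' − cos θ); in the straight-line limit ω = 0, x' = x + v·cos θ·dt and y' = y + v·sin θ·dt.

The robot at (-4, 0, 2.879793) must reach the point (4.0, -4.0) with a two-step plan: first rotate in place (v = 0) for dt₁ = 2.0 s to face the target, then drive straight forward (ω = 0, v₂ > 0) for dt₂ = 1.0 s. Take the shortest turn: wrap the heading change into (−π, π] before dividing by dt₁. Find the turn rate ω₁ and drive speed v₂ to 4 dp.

ω₁ = 1.4699, v₂ = 8.9443

heading to target = atan2(-4−0, 4−-4) = -0.4636
Δθ = wrap(-0.4636 − 2.8798) = 2.9397; ω₁ = Δθ/dt₁ = 1.4699
distance = √((4−-4)² + (-4−0)²) = 8.9443; v₂ = distance/dt₂ = 8.9443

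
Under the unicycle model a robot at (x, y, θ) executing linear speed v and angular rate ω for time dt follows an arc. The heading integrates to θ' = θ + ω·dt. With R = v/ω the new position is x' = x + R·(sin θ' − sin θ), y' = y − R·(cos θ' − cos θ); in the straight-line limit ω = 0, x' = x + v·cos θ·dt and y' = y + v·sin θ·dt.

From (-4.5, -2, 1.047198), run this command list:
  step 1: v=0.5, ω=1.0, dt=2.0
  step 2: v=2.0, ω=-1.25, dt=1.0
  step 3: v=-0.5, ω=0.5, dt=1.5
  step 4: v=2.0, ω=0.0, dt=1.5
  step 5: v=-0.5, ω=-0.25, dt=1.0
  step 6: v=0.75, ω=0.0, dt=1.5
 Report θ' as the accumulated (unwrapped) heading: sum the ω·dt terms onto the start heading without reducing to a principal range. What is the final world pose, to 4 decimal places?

step 1: θ'=3.0472 (R=0.5000) → pose (-4.8859, -1.2522, 3.0472)
step 2: θ'=1.7972 (R=-1.6000) → pose (-6.2942, -0.0185, 1.7972)
step 3: θ'=2.5472 (R=-1.0000) → pose (-5.8798, -0.6225, 2.5472)
step 4: θ'=2.5472 (straight) → pose (-8.3652, 1.0575, 2.5472)
step 5: θ'=2.2972 (R=2.0000) → pose (-7.9901, 0.7289, 2.2972)
step 6: θ'=2.2972 (straight) → pose (-8.7373, 1.5699, 2.2972)

(-8.7373, 1.5699, 2.2972)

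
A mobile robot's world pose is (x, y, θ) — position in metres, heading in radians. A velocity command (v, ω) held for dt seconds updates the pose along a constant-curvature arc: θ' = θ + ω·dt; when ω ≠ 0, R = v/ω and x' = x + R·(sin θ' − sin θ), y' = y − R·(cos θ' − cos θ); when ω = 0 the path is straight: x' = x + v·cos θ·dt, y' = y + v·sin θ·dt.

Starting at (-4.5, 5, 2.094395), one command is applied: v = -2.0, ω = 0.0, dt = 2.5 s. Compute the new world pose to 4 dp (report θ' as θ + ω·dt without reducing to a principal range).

(-2.0000, 0.6699, 2.0944)

θ' = 2.0944 + 0.0·2.5 = 2.0944
ω = 0 → straight: x' = -4.5 + -2.0·cos(2.0944)·2.5 = -2.0000
y' = 5 + -2.0·sin(2.0944)·2.5 = 0.6699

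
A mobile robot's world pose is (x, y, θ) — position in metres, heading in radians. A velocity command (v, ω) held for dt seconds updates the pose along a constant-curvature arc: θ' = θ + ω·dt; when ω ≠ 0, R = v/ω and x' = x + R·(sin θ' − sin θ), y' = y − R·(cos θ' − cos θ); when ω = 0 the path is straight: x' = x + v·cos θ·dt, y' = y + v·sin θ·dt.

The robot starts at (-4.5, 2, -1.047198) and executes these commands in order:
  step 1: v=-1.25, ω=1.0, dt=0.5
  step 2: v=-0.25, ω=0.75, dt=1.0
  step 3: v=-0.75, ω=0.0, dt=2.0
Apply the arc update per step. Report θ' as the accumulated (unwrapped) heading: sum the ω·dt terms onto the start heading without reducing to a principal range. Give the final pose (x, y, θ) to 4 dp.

step 1: θ'=-0.5472 (R=-1.2500) → pose (-4.9322, 2.4425, -0.5472)
step 2: θ'=0.2028 (R=-0.3333) → pose (-5.1727, 2.4843, 0.2028)
step 3: θ'=0.2028 (straight) → pose (-6.6420, 2.1822, 0.2028)

(-6.6420, 2.1822, 0.2028)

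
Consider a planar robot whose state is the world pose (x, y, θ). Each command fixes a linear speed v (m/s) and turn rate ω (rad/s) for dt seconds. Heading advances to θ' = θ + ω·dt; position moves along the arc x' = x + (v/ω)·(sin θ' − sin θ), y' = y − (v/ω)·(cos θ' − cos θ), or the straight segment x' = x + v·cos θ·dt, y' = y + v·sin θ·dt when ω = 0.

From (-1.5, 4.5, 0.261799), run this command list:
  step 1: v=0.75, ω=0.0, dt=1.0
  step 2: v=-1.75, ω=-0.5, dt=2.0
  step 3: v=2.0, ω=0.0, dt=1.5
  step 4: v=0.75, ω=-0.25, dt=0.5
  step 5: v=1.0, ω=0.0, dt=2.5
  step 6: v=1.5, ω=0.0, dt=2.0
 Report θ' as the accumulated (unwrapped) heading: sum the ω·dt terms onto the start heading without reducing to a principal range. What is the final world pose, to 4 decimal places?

(2.0182, -0.9815, -0.8632)

step 1: θ'=0.2618 (straight) → pose (-0.7756, 4.6941, 0.2618)
step 2: θ'=-0.7382 (R=3.5000) → pose (-4.0368, 5.4860, -0.7382)
step 3: θ'=-0.7382 (straight) → pose (-1.8177, 3.4671, -0.7382)
step 4: θ'=-0.8632 (R=-3.0000) → pose (-1.5568, 3.1981, -0.8632)
step 5: θ'=-0.8632 (straight) → pose (0.0682, 1.2983, -0.8632)
step 6: θ'=-0.8632 (straight) → pose (2.0182, -0.9815, -0.8632)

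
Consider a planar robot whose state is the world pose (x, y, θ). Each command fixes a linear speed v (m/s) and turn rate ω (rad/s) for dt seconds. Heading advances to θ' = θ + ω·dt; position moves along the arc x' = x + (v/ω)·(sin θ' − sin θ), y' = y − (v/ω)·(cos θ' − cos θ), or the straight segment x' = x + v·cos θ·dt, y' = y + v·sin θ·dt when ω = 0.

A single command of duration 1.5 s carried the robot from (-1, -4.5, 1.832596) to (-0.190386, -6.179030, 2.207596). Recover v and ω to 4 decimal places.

v = -1.2500, ω = 0.2500

Δθ = 2.207596 − 1.832596 = 0.375000
ω = Δθ/dt = 0.375000/1.5 = 0.2500
R = −Δy/(cos θ' − cos θ) = -5.0000
v = R·ω = -5.0000·0.2500 = -1.2500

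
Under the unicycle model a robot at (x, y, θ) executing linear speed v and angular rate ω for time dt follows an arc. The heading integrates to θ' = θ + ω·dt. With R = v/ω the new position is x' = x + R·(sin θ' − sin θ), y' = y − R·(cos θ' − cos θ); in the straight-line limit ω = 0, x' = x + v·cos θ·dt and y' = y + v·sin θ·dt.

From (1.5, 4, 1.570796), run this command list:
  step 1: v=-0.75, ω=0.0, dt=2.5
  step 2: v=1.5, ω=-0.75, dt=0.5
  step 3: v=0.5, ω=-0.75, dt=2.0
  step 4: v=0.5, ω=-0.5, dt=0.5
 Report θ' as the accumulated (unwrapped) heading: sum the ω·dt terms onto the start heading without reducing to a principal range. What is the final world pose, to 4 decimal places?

(2.6857, 3.1457, -0.5542)

step 1: θ'=1.5708 (straight) → pose (1.5000, 2.1250, 1.5708)
step 2: θ'=1.1958 (R=-2.0000) → pose (1.6390, 2.8575, 1.1958)
step 3: θ'=-0.3042 (R=-0.6667) → pose (2.4590, 3.2494, -0.3042)
step 4: θ'=-0.5542 (R=-1.0000) → pose (2.6857, 3.1457, -0.5542)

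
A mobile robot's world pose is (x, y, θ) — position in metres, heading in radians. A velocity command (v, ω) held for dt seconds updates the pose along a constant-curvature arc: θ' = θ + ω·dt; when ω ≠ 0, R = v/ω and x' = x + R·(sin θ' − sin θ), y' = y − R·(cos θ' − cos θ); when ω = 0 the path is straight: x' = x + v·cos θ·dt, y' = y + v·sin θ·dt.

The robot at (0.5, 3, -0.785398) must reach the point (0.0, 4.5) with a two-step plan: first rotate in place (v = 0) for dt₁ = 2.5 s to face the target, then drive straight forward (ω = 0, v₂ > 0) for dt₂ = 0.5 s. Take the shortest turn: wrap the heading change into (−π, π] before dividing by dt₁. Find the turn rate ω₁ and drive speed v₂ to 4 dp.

ω₁ = 1.0712, v₂ = 3.1623

heading to target = atan2(4.5−3, 0−0.5) = 1.8925
Δθ = wrap(1.8925 − -0.7854) = 2.6779; ω₁ = Δθ/dt₁ = 1.0712
distance = √((0−0.5)² + (4.5−3)²) = 1.5811; v₂ = distance/dt₂ = 3.1623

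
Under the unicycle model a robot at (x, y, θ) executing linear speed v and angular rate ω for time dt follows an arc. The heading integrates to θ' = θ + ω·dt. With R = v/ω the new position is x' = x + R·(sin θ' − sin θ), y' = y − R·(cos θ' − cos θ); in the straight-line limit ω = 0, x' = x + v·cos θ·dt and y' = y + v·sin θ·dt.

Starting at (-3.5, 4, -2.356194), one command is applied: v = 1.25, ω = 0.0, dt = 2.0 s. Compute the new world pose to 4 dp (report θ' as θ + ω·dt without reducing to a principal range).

(-5.2678, 2.2322, -2.3562)

θ' = -2.3562 + 0.0·2.0 = -2.3562
ω = 0 → straight: x' = -3.5 + 1.25·cos(-2.3562)·2.0 = -5.2678
y' = 4 + 1.25·sin(-2.3562)·2.0 = 2.2322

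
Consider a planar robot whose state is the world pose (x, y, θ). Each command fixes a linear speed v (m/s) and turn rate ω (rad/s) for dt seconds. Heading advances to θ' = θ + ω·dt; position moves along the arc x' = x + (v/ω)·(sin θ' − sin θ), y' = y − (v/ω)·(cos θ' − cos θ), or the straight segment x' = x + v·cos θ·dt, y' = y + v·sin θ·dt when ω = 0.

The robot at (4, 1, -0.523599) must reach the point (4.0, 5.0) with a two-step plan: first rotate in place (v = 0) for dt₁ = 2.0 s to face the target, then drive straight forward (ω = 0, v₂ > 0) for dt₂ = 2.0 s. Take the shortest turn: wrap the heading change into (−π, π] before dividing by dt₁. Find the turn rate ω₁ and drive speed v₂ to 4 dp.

ω₁ = 1.0472, v₂ = 2.0000

heading to target = atan2(5−1, 4−4) = 1.5708
Δθ = wrap(1.5708 − -0.5236) = 2.0944; ω₁ = Δθ/dt₁ = 1.0472
distance = √((4−4)² + (5−1)²) = 4.0000; v₂ = distance/dt₂ = 2.0000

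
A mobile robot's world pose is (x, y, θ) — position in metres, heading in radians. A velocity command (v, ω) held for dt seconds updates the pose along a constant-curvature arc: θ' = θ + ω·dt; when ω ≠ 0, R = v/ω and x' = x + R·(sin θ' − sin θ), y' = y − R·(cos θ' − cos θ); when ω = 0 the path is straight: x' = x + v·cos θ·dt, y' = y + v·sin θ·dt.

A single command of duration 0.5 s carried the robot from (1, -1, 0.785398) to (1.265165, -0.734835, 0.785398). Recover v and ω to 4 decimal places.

Δθ = 0.785398 − 0.785398 = 0.000000
ω = Δθ/dt = 0.000000/0.5 = 0.0000
ω = 0 → v = (Δx·cos θ + Δy·sin θ)/dt = 0.7500

v = 0.7500, ω = 0.0000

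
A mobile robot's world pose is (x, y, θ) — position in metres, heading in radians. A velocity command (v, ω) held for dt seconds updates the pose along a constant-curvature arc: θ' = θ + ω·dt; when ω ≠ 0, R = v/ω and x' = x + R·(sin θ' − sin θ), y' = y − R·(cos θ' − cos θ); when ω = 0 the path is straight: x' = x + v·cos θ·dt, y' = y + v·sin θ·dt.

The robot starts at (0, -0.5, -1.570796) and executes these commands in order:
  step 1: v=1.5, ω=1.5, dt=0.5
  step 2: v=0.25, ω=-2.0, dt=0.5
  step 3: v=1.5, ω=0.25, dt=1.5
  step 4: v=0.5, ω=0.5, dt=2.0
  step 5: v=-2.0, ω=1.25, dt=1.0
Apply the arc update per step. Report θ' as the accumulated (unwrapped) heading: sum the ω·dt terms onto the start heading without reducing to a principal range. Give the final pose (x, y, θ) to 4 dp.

step 1: θ'=-0.8208 (R=1.0000) → pose (0.2683, -1.1816, -0.8208)
step 2: θ'=-1.8208 (R=-0.1250) → pose (0.2980, -1.2978, -1.8208)
step 3: θ'=-1.4458 (R=6.0000) → pose (0.1583, -3.5302, -1.4458)
step 4: θ'=-0.4458 (R=1.0000) → pose (0.7193, -4.3078, -0.4458)
step 5: θ'=0.8042 (R=-1.6000) → pose (-1.1231, -4.6416, 0.8042)

(-1.1231, -4.6416, 0.8042)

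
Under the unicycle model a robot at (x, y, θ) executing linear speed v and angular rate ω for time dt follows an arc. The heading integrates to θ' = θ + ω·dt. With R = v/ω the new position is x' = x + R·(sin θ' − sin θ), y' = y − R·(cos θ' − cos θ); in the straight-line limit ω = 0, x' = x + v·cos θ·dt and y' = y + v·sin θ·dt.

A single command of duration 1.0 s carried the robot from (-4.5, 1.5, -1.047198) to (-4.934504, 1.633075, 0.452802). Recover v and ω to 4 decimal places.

v = -0.5000, ω = 1.5000

Δθ = 0.452802 − -1.047198 = 1.500000
ω = Δθ/dt = 1.500000/1.0 = 1.5000
R = Δx/(sin θ' − sin θ) = -0.3333
v = R·ω = -0.3333·1.5000 = -0.5000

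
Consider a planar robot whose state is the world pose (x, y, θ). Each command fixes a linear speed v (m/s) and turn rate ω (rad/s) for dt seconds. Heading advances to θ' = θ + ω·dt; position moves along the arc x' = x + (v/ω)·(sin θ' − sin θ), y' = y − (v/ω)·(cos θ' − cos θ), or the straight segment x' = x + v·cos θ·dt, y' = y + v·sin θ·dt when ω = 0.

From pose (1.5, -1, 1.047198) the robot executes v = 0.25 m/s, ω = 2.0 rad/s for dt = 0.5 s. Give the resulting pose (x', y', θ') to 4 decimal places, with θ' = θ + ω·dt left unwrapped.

(1.5028, -0.8802, 2.0472)

θ' = 1.0472 + 2.0·0.5 = 2.0472
R = v/ω = 0.25/2.0 = 0.1250
x' = 1.5 + 0.1250·(sin 2.0472 − sin 1.0472) = 1.5028
y' = -1 − 0.1250·(cos 2.0472 − cos 1.0472) = -0.8802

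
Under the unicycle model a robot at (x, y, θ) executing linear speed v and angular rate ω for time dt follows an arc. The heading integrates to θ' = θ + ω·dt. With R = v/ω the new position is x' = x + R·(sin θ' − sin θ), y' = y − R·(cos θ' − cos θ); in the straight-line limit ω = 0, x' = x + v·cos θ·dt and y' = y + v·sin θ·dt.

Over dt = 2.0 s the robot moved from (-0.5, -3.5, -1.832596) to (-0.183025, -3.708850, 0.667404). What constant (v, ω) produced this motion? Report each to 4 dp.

v = 0.2500, ω = 1.2500

Δθ = 0.667404 − -1.832596 = 2.500000
ω = Δθ/dt = 2.500000/2.0 = 1.2500
R = Δx/(sin θ' − sin θ) = 0.2000
v = R·ω = 0.2000·1.2500 = 0.2500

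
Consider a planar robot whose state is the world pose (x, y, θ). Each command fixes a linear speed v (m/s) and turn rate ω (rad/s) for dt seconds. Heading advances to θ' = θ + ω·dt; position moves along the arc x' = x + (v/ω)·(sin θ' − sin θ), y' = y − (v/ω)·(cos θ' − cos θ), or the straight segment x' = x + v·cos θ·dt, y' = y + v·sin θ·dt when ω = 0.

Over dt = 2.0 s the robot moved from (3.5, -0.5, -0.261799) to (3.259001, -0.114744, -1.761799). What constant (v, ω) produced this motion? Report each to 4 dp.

Δθ = -1.761799 − -0.261799 = -1.500000
ω = Δθ/dt = -1.500000/2.0 = -0.7500
R = −Δy/(cos θ' − cos θ) = 0.3333
v = R·ω = 0.3333·-0.7500 = -0.2500

v = -0.2500, ω = -0.7500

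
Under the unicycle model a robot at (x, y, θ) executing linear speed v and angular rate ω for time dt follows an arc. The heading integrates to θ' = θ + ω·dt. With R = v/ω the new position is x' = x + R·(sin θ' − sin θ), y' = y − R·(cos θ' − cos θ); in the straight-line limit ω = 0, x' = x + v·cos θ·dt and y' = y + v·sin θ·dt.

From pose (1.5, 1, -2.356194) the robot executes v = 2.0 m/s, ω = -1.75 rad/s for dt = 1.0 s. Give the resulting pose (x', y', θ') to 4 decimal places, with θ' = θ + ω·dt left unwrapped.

θ' = -2.3562 + -1.75·1.0 = -4.1062
R = v/ω = 2.0/-1.75 = -1.1429
x' = 1.5 + -1.1429·(sin -4.1062 − sin -2.3562) = -0.2473
y' = 1 − -1.1429·(cos -4.1062 − cos -2.3562) = 1.1570

(-0.2473, 1.1570, -4.1062)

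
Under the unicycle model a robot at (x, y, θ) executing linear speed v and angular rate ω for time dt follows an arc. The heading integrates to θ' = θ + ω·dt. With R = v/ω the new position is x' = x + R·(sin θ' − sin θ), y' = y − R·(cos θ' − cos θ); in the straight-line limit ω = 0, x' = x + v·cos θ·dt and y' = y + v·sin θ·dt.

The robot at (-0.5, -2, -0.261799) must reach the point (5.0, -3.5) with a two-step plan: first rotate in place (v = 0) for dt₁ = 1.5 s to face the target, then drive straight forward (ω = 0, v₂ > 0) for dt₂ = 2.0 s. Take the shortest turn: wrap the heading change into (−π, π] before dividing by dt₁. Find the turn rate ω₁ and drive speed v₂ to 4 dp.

heading to target = atan2(-3.5−-2, 5−-0.5) = -0.2663
Δθ = wrap(-0.2663 − -0.2618) = -0.0045; ω₁ = Δθ/dt₁ = -0.0030
distance = √((5−-0.5)² + (-3.5−-2)²) = 5.7009; v₂ = distance/dt₂ = 2.8504

ω₁ = -0.0030, v₂ = 2.8504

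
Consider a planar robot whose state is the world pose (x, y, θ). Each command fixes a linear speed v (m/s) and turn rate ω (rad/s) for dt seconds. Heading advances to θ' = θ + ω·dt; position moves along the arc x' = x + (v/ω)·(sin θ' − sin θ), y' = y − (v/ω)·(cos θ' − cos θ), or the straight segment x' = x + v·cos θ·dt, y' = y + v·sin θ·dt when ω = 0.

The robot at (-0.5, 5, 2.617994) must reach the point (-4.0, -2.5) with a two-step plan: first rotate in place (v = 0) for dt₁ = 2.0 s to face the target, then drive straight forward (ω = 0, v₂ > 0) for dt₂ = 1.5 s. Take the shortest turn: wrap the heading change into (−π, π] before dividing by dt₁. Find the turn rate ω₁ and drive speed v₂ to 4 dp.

heading to target = atan2(-2.5−5, -4−-0.5) = -2.0074
Δθ = wrap(-2.0074 − 2.6180) = 1.6578; ω₁ = Δθ/dt₁ = 0.8289
distance = √((-4−-0.5)² + (-2.5−5)²) = 8.2765; v₂ = distance/dt₂ = 5.5176

ω₁ = 0.8289, v₂ = 5.5176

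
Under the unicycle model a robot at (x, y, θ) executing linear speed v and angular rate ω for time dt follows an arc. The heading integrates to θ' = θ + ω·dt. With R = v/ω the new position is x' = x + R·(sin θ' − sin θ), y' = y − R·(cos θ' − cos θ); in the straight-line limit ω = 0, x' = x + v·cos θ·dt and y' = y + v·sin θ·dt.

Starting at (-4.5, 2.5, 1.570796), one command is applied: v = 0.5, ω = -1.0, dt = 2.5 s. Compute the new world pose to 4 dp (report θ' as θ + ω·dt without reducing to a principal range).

θ' = 1.5708 + -1.0·2.5 = -0.9292
R = v/ω = 0.5/-1.0 = -0.5000
x' = -4.5 + -0.5000·(sin -0.9292 − sin 1.5708) = -3.5994
y' = 2.5 − -0.5000·(cos -0.9292 − cos 1.5708) = 2.7992

(-3.5994, 2.7992, -0.9292)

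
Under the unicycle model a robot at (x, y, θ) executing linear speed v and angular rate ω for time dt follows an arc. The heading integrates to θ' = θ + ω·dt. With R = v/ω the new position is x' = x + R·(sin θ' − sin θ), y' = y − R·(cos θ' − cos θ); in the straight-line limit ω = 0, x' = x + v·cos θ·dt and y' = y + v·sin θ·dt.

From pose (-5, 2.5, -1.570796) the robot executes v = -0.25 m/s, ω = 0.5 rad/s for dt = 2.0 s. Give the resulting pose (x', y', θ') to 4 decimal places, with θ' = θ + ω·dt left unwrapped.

θ' = -1.5708 + 0.5·2.0 = -0.5708
R = v/ω = -0.25/0.5 = -0.5000
x' = -5 + -0.5000·(sin -0.5708 − sin -1.5708) = -5.2298
y' = 2.5 − -0.5000·(cos -0.5708 − cos -1.5708) = 2.9207

(-5.2298, 2.9207, -0.5708)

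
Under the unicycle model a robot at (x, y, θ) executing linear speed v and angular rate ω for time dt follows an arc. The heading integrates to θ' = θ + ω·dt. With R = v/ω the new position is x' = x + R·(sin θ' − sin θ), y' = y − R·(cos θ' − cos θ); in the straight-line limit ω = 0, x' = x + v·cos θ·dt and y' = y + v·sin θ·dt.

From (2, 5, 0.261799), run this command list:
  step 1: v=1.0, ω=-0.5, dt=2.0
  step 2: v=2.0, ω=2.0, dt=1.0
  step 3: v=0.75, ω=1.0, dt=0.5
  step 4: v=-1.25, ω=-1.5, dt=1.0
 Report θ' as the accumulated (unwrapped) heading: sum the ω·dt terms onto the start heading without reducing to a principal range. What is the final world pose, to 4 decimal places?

step 1: θ'=-0.7382 (R=-2.0000) → pose (3.8636, 4.5475, -0.7382)
step 2: θ'=1.2618 (R=1.0000) → pose (5.4892, 4.9831, 1.2618)
step 3: θ'=1.7618 (R=0.7500) → pose (5.5110, 5.3535, 1.7618)
step 4: θ'=0.2618 (R=0.8333) → pose (4.9085, 4.3904, 0.2618)

(4.9085, 4.3904, 0.2618)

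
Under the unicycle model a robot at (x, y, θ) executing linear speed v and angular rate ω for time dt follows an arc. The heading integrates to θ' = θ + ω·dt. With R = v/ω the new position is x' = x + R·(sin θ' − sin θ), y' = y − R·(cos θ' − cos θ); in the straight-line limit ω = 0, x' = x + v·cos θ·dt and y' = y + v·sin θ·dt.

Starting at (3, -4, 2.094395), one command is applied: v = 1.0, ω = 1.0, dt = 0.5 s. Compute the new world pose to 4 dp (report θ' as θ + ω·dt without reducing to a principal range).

(2.6543, -3.6460, 2.5944)

θ' = 2.0944 + 1.0·0.5 = 2.5944
R = v/ω = 1.0/1.0 = 1.0000
x' = 3 + 1.0000·(sin 2.5944 − sin 2.0944) = 2.6543
y' = -4 − 1.0000·(cos 2.5944 − cos 2.0944) = -3.6460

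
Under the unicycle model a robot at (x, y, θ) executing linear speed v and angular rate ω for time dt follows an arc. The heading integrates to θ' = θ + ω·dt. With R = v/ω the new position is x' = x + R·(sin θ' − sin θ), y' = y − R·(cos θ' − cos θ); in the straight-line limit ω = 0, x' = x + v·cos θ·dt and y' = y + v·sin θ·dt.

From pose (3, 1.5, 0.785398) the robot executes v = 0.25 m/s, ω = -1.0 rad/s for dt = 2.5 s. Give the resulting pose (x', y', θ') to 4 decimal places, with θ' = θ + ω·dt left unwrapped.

θ' = 0.7854 + -1.0·2.5 = -1.7146
R = v/ω = 0.25/-1.0 = -0.2500
x' = 3 + -0.2500·(sin -1.7146 − sin 0.7854) = 3.4242
y' = 1.5 − -0.2500·(cos -1.7146 − cos 0.7854) = 1.2874

(3.4242, 1.2874, -1.7146)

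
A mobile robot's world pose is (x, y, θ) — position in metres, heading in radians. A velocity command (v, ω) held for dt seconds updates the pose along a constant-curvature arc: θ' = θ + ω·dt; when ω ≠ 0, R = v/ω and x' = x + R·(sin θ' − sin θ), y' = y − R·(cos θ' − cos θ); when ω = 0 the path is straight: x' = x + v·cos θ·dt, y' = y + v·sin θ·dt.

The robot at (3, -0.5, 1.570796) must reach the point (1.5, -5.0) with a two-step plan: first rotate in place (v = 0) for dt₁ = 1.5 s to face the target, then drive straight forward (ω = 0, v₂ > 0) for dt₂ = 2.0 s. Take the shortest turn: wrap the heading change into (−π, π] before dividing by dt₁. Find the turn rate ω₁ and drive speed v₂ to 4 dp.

heading to target = atan2(-5−-0.5, 1.5−3) = -1.8925
Δθ = wrap(-1.8925 − 1.5708) = 2.8198; ω₁ = Δθ/dt₁ = 1.8799
distance = √((1.5−3)² + (-5−-0.5)²) = 4.7434; v₂ = distance/dt₂ = 2.3717

ω₁ = 1.8799, v₂ = 2.3717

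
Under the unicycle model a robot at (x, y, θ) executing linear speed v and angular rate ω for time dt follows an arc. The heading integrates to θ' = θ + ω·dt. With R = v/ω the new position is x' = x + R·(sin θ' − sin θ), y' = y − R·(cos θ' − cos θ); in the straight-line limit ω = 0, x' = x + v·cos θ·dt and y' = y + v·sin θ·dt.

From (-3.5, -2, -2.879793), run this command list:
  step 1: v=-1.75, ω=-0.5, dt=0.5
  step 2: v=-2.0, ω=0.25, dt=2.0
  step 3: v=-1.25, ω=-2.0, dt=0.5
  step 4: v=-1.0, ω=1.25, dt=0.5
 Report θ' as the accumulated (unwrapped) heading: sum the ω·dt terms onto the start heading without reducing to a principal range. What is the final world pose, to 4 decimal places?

step 1: θ'=-3.1298 (R=3.5000) → pose (-2.6354, -1.8810, -3.1298)
step 2: θ'=-2.6298 (R=-8.0000) → pose (1.1882, -0.8565, -2.6298)
step 3: θ'=-3.6298 (R=0.6250) → pose (1.7874, -0.8494, -3.6298)
step 4: θ'=-3.0048 (R=-0.8000) → pose (2.2717, -0.9354, -3.0048)

(2.2717, -0.9354, -3.0048)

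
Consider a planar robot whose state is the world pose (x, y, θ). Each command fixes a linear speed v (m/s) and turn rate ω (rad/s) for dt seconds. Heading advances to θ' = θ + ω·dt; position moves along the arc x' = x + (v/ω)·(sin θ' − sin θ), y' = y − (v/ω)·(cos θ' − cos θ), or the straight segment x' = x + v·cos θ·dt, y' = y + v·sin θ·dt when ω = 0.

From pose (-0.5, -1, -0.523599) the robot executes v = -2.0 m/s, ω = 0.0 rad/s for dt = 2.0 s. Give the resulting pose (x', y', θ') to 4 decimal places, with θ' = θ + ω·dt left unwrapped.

θ' = -0.5236 + 0.0·2.0 = -0.5236
ω = 0 → straight: x' = -0.5 + -2.0·cos(-0.5236)·2.0 = -3.9641
y' = -1 + -2.0·sin(-0.5236)·2.0 = 1.0000

(-3.9641, 1.0000, -0.5236)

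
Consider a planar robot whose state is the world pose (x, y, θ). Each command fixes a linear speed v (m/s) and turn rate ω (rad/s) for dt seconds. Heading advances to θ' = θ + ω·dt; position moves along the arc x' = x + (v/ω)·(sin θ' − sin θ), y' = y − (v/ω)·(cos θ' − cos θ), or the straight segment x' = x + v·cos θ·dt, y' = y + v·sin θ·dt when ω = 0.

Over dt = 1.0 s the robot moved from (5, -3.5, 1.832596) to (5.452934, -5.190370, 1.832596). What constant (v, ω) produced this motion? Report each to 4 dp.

Δθ = 1.832596 − 1.832596 = 0.000000
ω = Δθ/dt = 0.000000/1.0 = 0.0000
ω = 0 → v = (Δx·cos θ + Δy·sin θ)/dt = -1.7500

v = -1.7500, ω = 0.0000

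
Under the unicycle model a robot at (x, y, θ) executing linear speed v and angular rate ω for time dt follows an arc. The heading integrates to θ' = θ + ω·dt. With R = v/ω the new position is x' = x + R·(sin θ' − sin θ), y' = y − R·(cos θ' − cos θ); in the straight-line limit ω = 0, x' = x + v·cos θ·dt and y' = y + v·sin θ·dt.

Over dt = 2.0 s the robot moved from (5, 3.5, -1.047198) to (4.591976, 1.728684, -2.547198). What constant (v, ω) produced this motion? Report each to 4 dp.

Δθ = -2.547198 − -1.047198 = -1.500000
ω = Δθ/dt = -1.500000/2.0 = -0.7500
R = −Δy/(cos θ' − cos θ) = -1.3333
v = R·ω = -1.3333·-0.7500 = 1.0000

v = 1.0000, ω = -0.7500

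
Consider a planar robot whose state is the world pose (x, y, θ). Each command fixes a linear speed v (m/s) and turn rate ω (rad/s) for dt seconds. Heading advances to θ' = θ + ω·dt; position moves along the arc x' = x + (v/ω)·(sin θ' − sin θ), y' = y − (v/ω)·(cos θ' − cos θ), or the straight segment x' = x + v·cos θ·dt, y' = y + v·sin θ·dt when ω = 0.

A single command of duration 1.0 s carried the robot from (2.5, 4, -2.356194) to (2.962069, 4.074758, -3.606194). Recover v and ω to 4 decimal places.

Δθ = -3.606194 − -2.356194 = -1.250000
ω = Δθ/dt = -1.250000/1.0 = -1.2500
R = Δx/(sin θ' − sin θ) = 0.4000
v = R·ω = 0.4000·-1.2500 = -0.5000

v = -0.5000, ω = -1.2500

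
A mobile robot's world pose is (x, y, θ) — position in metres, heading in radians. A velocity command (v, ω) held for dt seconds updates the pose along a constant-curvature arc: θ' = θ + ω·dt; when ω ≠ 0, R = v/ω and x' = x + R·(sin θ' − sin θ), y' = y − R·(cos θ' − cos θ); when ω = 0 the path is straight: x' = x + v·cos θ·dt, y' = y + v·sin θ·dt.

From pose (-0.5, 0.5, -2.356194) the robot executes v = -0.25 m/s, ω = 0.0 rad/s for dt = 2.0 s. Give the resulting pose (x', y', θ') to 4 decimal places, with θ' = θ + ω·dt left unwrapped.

θ' = -2.3562 + 0.0·2.0 = -2.3562
ω = 0 → straight: x' = -0.5 + -0.25·cos(-2.3562)·2.0 = -0.1464
y' = 0.5 + -0.25·sin(-2.3562)·2.0 = 0.8536

(-0.1464, 0.8536, -2.3562)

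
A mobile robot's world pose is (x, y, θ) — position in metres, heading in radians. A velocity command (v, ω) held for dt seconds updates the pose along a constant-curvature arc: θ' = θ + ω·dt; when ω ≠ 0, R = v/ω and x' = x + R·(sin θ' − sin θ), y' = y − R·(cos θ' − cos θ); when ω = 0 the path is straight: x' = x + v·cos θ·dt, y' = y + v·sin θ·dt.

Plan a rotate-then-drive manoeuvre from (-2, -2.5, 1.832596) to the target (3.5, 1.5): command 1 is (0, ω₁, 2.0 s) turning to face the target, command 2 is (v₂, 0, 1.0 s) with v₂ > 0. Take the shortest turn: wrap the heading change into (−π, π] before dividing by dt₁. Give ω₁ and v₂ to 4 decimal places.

ω₁ = -0.6019, v₂ = 6.8007

heading to target = atan2(1.5−-2.5, 3.5−-2) = 0.6288
Δθ = wrap(0.6288 − 1.8326) = -1.2038; ω₁ = Δθ/dt₁ = -0.6019
distance = √((3.5−-2)² + (1.5−-2.5)²) = 6.8007; v₂ = distance/dt₂ = 6.8007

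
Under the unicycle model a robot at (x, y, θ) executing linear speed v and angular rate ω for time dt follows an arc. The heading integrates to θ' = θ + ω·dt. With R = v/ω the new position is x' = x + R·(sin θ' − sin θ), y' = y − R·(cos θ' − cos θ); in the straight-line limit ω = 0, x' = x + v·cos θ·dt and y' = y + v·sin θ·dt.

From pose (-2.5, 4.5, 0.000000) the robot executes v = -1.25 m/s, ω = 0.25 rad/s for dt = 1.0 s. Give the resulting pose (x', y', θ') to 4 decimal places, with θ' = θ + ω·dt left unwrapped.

(-3.7370, 4.3446, 0.2500)

θ' = 0.0000 + 0.25·1.0 = 0.2500
R = v/ω = -1.25/0.25 = -5.0000
x' = -2.5 + -5.0000·(sin 0.2500 − sin 0.0000) = -3.7370
y' = 4.5 − -5.0000·(cos 0.2500 − cos 0.0000) = 4.3446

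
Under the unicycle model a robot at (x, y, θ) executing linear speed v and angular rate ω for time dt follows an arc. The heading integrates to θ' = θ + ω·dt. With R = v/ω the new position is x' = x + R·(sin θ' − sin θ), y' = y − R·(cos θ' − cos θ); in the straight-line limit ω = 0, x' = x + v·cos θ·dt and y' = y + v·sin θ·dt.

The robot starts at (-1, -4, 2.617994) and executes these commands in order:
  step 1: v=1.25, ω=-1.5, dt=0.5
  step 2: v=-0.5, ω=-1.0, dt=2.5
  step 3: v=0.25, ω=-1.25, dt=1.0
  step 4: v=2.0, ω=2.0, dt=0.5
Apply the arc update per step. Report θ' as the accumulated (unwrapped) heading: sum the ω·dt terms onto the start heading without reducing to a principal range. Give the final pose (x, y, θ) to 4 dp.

(-1.9014, -5.2366, -0.8820)

step 1: θ'=1.8680 (R=-0.8333) → pose (-1.3801, -3.5223, 1.8680)
step 2: θ'=-0.6320 (R=0.5000) → pose (-2.1536, -4.0722, -0.6320)
step 3: θ'=-1.8820 (R=-0.2000) → pose (-2.0814, -4.2948, -1.8820)
step 4: θ'=-0.8820 (R=1.0000) → pose (-1.9014, -5.2366, -0.8820)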